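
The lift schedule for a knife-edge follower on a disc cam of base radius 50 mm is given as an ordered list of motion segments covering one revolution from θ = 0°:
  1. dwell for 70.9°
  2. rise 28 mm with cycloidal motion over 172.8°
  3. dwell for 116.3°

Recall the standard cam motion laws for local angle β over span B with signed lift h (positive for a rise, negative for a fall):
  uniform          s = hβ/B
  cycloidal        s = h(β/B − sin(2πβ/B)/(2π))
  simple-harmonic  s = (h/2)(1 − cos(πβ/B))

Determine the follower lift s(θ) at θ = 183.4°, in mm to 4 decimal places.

seg 1 [0°–70.9°] dwell: s stays 0.0000
seg 2 [70.9°–243.7°] cycloidal, h=28: θ=183.4° here. β=112.5, B=172.8. 28·(0.6510 − sin(2π·0.6510)/(2π)) = 21.8515 → s = 21.8515

21.8515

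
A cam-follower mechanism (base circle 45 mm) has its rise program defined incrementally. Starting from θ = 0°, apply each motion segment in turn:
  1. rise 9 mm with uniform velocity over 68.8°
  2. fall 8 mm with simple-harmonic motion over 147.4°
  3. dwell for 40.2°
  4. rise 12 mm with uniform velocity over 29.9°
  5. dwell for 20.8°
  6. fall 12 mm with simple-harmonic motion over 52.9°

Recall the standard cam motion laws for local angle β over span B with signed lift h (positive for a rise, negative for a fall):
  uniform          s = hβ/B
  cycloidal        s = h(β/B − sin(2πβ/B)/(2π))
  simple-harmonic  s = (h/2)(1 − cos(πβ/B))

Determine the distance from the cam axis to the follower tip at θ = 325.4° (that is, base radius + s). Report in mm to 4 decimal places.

seg 1 [0°–68.8°] uniform, h=9: full span → s += 9 → s = 9.0000
seg 2 [68.8°–216.2°] simple-harmonic, h=-8: full span → s += -8 → s = 1.0000
seg 3 [216.2°–256.4°] dwell: s stays 1.0000
seg 4 [256.4°–286.3°] uniform, h=12: full span → s += 12 → s = 13.0000
seg 5 [286.3°–307.1°] dwell: s stays 13.0000
seg 6 [307.1°–360°] simple-harmonic, h=-12: θ=325.4° here. β=18.3, B=52.9. -12/2·(1 − cos(π·0.3459)) = -3.2080 → s = 9.7920
radial distance = base radius + s = 45 + 9.7920 = 54.7920

54.7920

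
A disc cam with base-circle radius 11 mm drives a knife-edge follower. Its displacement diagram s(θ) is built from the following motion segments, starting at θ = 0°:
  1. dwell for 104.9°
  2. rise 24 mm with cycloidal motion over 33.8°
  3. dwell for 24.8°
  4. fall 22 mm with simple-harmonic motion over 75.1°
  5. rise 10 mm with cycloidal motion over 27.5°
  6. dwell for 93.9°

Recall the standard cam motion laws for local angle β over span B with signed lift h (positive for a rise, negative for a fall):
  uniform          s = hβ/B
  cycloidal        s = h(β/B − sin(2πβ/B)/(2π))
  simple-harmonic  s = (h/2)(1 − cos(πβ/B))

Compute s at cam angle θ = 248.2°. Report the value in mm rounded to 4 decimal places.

seg 1 [0°–104.9°] dwell: s stays 0.0000
seg 2 [104.9°–138.7°] cycloidal, h=24: full span → s += 24 → s = 24.0000
seg 3 [138.7°–163.5°] dwell: s stays 24.0000
seg 4 [163.5°–238.6°] simple-harmonic, h=-22: full span → s += -22 → s = 2.0000
seg 5 [238.6°–266.1°] cycloidal, h=10: θ=248.2° here. β=9.6, B=27.5. 10·(0.3491 − sin(2π·0.3491)/(2π)) = 2.1980 → s = 4.1980

4.1980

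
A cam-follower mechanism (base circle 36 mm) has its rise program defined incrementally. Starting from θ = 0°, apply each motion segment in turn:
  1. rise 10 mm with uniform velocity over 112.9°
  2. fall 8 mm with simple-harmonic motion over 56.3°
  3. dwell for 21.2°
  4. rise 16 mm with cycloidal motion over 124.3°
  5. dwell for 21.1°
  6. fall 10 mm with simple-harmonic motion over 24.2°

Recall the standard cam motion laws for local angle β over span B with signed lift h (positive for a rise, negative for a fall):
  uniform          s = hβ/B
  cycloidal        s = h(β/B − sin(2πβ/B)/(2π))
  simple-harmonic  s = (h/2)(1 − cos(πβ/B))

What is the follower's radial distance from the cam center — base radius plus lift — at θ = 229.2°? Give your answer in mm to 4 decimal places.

seg 1 [0°–112.9°] uniform, h=10: full span → s += 10 → s = 10.0000
seg 2 [112.9°–169.2°] simple-harmonic, h=-8: full span → s += -8 → s = 2.0000
seg 3 [169.2°–190.4°] dwell: s stays 2.0000
seg 4 [190.4°–314.7°] cycloidal, h=16: θ=229.2° here. β=38.8, B=124.3. 16·(0.3121 − sin(2π·0.3121)/(2π)) = 2.6396 → s = 4.6396
radial distance = base radius + s = 36 + 4.6396 = 40.6396

40.6396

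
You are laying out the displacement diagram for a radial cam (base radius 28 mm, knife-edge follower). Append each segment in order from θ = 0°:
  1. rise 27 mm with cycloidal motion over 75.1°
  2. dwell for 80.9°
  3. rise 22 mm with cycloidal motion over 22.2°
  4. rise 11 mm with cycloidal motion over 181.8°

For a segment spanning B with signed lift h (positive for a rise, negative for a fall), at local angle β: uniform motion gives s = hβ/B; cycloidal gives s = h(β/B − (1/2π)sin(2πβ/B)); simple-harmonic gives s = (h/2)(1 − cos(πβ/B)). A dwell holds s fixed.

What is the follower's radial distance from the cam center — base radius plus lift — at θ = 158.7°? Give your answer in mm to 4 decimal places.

seg 1 [0°–75.1°] cycloidal, h=27: full span → s += 27 → s = 27.0000
seg 2 [75.1°–156°] dwell: s stays 27.0000
seg 3 [156°–178.2°] cycloidal, h=22: θ=158.7° here. β=2.7, B=22.2. 22·(0.1216 − sin(2π·0.1216)/(2π)) = 0.2529 → s = 27.2529
radial distance = base radius + s = 28 + 27.2529 = 55.2529

55.2529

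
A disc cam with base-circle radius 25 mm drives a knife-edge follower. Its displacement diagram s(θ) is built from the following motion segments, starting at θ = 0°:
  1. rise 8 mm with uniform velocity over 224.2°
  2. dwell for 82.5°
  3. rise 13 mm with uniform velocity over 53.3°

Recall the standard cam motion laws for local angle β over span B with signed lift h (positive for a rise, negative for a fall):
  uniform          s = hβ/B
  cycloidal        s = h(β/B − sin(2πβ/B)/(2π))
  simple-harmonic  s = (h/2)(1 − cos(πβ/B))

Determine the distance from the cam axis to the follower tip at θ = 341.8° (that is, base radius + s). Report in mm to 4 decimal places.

seg 1 [0°–224.2°] uniform, h=8: full span → s += 8 → s = 8.0000
seg 2 [224.2°–306.7°] dwell: s stays 8.0000
seg 3 [306.7°–360°] uniform, h=13: θ=341.8° here. β=35.1, B=53.3. 13·35.1/53.3 = 8.5610 → s = 16.5610
radial distance = base radius + s = 25 + 16.5610 = 41.5610

41.5610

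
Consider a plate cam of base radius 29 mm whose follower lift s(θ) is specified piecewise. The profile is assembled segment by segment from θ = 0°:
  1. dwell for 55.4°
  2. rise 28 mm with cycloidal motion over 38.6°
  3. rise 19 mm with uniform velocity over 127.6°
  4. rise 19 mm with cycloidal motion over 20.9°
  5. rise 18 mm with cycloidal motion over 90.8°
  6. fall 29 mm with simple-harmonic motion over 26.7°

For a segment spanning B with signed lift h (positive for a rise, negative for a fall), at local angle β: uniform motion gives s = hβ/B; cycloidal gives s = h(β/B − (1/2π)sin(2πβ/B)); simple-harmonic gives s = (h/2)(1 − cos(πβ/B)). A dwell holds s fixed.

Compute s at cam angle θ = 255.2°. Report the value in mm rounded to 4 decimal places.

seg 1 [0°–55.4°] dwell: s stays 0.0000
seg 2 [55.4°–94°] cycloidal, h=28: full span → s += 28 → s = 28.0000
seg 3 [94°–221.6°] uniform, h=19: full span → s += 19 → s = 47.0000
seg 4 [221.6°–242.5°] cycloidal, h=19: full span → s += 19 → s = 66.0000
seg 5 [242.5°–333.3°] cycloidal, h=18: θ=255.2° here. β=12.7, B=90.8. 18·(0.1399 − sin(2π·0.1399)/(2π)) = 0.3118 → s = 66.3118

66.3118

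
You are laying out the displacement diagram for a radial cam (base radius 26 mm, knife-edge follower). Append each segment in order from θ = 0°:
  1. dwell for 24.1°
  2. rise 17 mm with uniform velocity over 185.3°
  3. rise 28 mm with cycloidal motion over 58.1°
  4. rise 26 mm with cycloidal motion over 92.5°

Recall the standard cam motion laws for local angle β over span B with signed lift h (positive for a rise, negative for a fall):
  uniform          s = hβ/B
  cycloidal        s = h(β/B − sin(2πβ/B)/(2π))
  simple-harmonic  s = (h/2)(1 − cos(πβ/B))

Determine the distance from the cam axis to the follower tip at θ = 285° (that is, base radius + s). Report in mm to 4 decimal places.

seg 1 [0°–24.1°] dwell: s stays 0.0000
seg 2 [24.1°–209.4°] uniform, h=17: full span → s += 17 → s = 17.0000
seg 3 [209.4°–267.5°] cycloidal, h=28: full span → s += 28 → s = 45.0000
seg 4 [267.5°–360°] cycloidal, h=26: θ=285° here. β=17.5, B=92.5. 26·(0.1892 − sin(2π·0.1892)/(2π)) = 1.0793 → s = 46.0793
radial distance = base radius + s = 26 + 46.0793 = 72.0793

72.0793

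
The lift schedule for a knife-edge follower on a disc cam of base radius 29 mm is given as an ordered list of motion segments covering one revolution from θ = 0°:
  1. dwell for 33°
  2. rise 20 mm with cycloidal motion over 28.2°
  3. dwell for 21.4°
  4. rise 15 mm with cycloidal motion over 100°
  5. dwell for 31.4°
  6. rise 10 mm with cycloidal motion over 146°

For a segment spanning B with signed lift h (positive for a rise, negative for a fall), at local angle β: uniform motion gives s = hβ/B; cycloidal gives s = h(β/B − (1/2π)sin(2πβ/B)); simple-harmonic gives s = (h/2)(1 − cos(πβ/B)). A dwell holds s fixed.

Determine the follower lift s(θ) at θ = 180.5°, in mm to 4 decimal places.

seg 1 [0°–33°] dwell: s stays 0.0000
seg 2 [33°–61.2°] cycloidal, h=20: full span → s += 20 → s = 20.0000
seg 3 [61.2°–82.6°] dwell: s stays 20.0000
seg 4 [82.6°–182.6°] cycloidal, h=15: θ=180.5° here. β=97.9, B=100. 15·(0.9790 − sin(2π·0.9790)/(2π)) = 14.9991 → s = 34.9991

34.9991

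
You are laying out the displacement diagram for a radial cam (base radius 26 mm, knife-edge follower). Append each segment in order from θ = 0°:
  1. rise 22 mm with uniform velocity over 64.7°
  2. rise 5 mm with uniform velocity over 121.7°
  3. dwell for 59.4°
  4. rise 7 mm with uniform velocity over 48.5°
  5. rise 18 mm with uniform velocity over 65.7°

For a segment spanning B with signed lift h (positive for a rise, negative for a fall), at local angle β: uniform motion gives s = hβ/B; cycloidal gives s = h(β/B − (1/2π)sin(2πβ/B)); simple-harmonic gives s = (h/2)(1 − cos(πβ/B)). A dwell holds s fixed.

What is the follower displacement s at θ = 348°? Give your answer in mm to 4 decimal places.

seg 1 [0°–64.7°] uniform, h=22: full span → s += 22 → s = 22.0000
seg 2 [64.7°–186.4°] uniform, h=5: full span → s += 5 → s = 27.0000
seg 3 [186.4°–245.8°] dwell: s stays 27.0000
seg 4 [245.8°–294.3°] uniform, h=7: full span → s += 7 → s = 34.0000
seg 5 [294.3°–360°] uniform, h=18: θ=348° here. β=53.7, B=65.7. 18·53.7/65.7 = 14.7123 → s = 48.7123

48.7123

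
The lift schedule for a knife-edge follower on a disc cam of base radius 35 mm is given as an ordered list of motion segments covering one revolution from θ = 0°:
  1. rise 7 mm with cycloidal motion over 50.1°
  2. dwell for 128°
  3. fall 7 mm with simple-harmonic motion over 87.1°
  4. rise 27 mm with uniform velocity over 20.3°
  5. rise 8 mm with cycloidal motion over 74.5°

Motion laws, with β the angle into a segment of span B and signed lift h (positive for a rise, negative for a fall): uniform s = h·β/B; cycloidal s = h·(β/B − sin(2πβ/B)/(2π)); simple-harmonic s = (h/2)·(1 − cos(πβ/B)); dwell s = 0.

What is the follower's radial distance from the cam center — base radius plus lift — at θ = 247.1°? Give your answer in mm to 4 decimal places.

seg 1 [0°–50.1°] cycloidal, h=7: full span → s += 7 → s = 7.0000
seg 2 [50.1°–178.1°] dwell: s stays 7.0000
seg 3 [178.1°–265.2°] simple-harmonic, h=-7: θ=247.1° here. β=69, B=87.1. -7/2·(1 − cos(π·0.7922)) = -6.2803 → s = 0.7197
radial distance = base radius + s = 35 + 0.7197 = 35.7197

35.7197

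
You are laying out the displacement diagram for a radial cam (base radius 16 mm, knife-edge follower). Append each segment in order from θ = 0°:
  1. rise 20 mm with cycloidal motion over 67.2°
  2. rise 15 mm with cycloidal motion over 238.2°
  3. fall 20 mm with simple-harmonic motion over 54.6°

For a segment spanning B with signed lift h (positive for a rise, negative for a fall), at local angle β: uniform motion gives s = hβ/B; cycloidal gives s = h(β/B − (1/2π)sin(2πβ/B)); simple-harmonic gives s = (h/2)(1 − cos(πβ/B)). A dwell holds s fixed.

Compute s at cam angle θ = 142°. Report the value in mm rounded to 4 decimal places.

seg 1 [0°–67.2°] cycloidal, h=20: full span → s += 20 → s = 20.0000
seg 2 [67.2°–305.4°] cycloidal, h=15: θ=142° here. β=74.8, B=238.2. 15·(0.3140 − sin(2π·0.3140)/(2π)) = 2.5136 → s = 22.5136

22.5136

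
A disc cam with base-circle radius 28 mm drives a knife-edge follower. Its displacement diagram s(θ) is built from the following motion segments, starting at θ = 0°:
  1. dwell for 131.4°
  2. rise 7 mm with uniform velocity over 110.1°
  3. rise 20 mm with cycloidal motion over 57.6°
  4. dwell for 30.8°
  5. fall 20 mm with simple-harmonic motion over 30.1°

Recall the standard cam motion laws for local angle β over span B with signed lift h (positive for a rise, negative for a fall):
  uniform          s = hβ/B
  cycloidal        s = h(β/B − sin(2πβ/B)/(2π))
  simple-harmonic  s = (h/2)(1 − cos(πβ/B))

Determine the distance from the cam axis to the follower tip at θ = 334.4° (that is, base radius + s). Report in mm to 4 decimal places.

seg 1 [0°–131.4°] dwell: s stays 0.0000
seg 2 [131.4°–241.5°] uniform, h=7: full span → s += 7 → s = 7.0000
seg 3 [241.5°–299.1°] cycloidal, h=20: full span → s += 20 → s = 27.0000
seg 4 [299.1°–329.9°] dwell: s stays 27.0000
seg 5 [329.9°–360°] simple-harmonic, h=-20: θ=334.4° here. β=4.5, B=30.1. -20/2·(1 − cos(π·0.1495)) = -1.0828 → s = 25.9172
radial distance = base radius + s = 28 + 25.9172 = 53.9172

53.9172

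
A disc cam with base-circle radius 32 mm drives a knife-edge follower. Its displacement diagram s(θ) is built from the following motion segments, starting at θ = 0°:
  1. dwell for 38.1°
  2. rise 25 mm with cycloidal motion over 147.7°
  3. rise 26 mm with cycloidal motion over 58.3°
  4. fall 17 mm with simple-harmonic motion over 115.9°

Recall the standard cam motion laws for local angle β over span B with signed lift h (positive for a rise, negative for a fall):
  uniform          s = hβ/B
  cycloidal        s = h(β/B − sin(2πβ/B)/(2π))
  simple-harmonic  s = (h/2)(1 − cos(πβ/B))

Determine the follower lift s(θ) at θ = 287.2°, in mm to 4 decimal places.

seg 1 [0°–38.1°] dwell: s stays 0.0000
seg 2 [38.1°–185.8°] cycloidal, h=25: full span → s += 25 → s = 25.0000
seg 3 [185.8°–244.1°] cycloidal, h=26: full span → s += 26 → s = 51.0000
seg 4 [244.1°–360°] simple-harmonic, h=-17: θ=287.2° here. β=43.1, B=115.9. -17/2·(1 − cos(π·0.3719)) = -5.1702 → s = 45.8298

45.8298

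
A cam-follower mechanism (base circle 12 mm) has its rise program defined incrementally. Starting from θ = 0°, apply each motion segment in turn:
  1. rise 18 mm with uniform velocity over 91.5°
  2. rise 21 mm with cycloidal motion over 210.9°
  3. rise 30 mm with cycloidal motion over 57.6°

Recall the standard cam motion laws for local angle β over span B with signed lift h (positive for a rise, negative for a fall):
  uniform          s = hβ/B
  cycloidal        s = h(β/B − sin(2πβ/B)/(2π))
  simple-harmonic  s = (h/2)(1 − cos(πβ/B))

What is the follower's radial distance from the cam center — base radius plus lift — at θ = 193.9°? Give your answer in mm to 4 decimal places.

seg 1 [0°–91.5°] uniform, h=18: full span → s += 18 → s = 18.0000
seg 2 [91.5°–302.4°] cycloidal, h=21: θ=193.9° here. β=102.4, B=210.9. 21·(0.4855 − sin(2π·0.4855)/(2π)) = 9.8930 → s = 27.8930
radial distance = base radius + s = 12 + 27.8930 = 39.8930

39.8930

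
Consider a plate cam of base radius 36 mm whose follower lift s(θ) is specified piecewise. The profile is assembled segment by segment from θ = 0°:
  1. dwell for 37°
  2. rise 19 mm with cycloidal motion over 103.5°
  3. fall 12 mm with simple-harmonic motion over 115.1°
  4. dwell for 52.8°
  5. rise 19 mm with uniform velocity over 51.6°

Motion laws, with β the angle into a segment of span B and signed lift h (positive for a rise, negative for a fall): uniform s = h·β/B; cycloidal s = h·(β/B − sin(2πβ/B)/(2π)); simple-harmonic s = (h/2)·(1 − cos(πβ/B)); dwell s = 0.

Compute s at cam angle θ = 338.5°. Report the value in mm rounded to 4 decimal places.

seg 1 [0°–37°] dwell: s stays 0.0000
seg 2 [37°–140.5°] cycloidal, h=19: full span → s += 19 → s = 19.0000
seg 3 [140.5°–255.6°] simple-harmonic, h=-12: full span → s += -12 → s = 7.0000
seg 4 [255.6°–308.4°] dwell: s stays 7.0000
seg 5 [308.4°–360°] uniform, h=19: θ=338.5° here. β=30.1, B=51.6. 19·30.1/51.6 = 11.0833 → s = 18.0833

18.0833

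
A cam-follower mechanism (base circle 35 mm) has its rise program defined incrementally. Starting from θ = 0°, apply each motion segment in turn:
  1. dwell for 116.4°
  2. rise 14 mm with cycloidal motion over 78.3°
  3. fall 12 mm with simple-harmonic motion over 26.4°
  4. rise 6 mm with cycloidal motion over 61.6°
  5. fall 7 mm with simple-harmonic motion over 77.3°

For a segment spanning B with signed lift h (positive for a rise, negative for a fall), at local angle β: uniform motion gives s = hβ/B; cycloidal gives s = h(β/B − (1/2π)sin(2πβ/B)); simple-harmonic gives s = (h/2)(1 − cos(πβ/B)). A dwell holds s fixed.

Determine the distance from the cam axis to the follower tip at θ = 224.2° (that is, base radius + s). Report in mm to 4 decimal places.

seg 1 [0°–116.4°] dwell: s stays 0.0000
seg 2 [116.4°–194.7°] cycloidal, h=14: full span → s += 14 → s = 14.0000
seg 3 [194.7°–221.1°] simple-harmonic, h=-12: full span → s += -12 → s = 2.0000
seg 4 [221.1°–282.7°] cycloidal, h=6: θ=224.2° here. β=3.1, B=61.6. 6·(0.0503 − sin(2π·0.0503)/(2π)) = 0.0050 → s = 2.0050
radial distance = base radius + s = 35 + 2.0050 = 37.0050

37.0050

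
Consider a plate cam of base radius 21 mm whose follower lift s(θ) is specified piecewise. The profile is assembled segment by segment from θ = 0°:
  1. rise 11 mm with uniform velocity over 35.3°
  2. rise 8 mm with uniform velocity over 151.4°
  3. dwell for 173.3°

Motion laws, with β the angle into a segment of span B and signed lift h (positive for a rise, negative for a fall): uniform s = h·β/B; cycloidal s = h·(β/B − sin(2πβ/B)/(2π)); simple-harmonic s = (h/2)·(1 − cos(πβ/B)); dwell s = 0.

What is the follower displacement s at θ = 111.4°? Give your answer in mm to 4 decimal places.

seg 1 [0°–35.3°] uniform, h=11: full span → s += 11 → s = 11.0000
seg 2 [35.3°–186.7°] uniform, h=8: θ=111.4° here. β=76.1, B=151.4. 8·76.1/151.4 = 4.0211 → s = 15.0211

15.0211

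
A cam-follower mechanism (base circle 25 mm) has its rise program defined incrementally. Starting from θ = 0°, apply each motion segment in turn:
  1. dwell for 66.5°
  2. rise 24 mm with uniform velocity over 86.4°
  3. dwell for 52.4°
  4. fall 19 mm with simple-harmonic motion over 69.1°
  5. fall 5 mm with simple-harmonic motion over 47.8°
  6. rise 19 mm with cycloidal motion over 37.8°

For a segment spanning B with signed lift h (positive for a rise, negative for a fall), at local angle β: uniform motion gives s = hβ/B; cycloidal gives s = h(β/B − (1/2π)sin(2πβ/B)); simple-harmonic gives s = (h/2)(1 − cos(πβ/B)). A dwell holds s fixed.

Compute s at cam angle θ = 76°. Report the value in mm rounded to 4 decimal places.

seg 1 [0°–66.5°] dwell: s stays 0.0000
seg 2 [66.5°–152.9°] uniform, h=24: θ=76° here. β=9.5, B=86.4. 24·9.5/86.4 = 2.6389 → s = 2.6389

2.6389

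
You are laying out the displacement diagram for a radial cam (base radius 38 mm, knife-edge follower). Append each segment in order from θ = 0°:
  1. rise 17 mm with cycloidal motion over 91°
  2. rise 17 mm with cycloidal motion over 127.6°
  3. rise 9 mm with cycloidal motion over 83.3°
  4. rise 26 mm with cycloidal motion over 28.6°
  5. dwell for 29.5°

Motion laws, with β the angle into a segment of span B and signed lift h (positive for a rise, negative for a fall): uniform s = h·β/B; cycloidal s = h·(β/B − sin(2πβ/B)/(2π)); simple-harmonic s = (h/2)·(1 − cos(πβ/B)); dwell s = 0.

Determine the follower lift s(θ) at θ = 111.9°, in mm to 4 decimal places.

seg 1 [0°–91°] cycloidal, h=17: full span → s += 17 → s = 17.0000
seg 2 [91°–218.6°] cycloidal, h=17: θ=111.9° here. β=20.9, B=127.6. 17·(0.1638 − sin(2π·0.1638)/(2π)) = 0.4661 → s = 17.4661

17.4661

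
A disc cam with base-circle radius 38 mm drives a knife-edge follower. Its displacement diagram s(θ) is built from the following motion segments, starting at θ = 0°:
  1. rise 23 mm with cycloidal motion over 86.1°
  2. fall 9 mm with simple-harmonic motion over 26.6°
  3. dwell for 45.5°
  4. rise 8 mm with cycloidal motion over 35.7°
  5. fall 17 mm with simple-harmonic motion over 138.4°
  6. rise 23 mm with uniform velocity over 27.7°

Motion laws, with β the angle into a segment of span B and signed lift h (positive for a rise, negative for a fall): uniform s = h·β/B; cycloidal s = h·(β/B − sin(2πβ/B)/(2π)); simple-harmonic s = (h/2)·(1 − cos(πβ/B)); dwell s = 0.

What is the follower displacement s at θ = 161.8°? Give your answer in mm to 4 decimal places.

seg 1 [0°–86.1°] cycloidal, h=23: full span → s += 23 → s = 23.0000
seg 2 [86.1°–112.7°] simple-harmonic, h=-9: full span → s += -9 → s = 14.0000
seg 3 [112.7°–158.2°] dwell: s stays 14.0000
seg 4 [158.2°–193.9°] cycloidal, h=8: θ=161.8° here. β=3.6, B=35.7. 8·(0.1008 − sin(2π·0.1008)/(2π)) = 0.0529 → s = 14.0529

14.0529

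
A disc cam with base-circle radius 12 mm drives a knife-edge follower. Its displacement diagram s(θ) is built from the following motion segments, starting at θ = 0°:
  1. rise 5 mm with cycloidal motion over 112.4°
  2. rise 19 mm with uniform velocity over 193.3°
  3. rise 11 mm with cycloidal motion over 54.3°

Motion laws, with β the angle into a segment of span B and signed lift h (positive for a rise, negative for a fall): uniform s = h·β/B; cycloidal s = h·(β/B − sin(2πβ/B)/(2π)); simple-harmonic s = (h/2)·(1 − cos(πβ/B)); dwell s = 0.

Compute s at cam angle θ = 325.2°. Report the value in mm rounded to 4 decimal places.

seg 1 [0°–112.4°] cycloidal, h=5: full span → s += 5 → s = 5.0000
seg 2 [112.4°–305.7°] uniform, h=19: full span → s += 19 → s = 24.0000
seg 3 [305.7°–360°] cycloidal, h=11: θ=325.2° here. β=19.5, B=54.3. 11·(0.3591 − sin(2π·0.3591)/(2π)) = 2.5952 → s = 26.5952

26.5952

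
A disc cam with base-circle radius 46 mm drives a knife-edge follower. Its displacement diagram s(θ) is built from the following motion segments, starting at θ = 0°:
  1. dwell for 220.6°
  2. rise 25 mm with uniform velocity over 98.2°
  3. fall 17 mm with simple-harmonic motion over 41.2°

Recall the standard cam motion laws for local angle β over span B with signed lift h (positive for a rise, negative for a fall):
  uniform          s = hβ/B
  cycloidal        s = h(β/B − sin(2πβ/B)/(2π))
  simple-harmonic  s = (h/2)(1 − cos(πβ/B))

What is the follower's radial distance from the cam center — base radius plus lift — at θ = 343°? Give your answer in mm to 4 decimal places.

seg 1 [0°–220.6°] dwell: s stays 0.0000
seg 2 [220.6°–318.8°] uniform, h=25: full span → s += 25 → s = 25.0000
seg 3 [318.8°–360°] simple-harmonic, h=-17: θ=343° here. β=24.2, B=41.2. -17/2·(1 − cos(π·0.5874)) = -10.8041 → s = 14.1959
radial distance = base radius + s = 46 + 14.1959 = 60.1959

60.1959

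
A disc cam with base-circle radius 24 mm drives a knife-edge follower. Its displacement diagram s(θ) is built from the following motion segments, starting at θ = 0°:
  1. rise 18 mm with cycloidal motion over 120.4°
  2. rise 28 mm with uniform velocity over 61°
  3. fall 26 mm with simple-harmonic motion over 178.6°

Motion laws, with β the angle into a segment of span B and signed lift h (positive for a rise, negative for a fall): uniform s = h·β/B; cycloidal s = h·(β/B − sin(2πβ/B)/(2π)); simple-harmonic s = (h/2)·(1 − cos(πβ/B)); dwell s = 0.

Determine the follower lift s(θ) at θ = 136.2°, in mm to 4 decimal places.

seg 1 [0°–120.4°] cycloidal, h=18: full span → s += 18 → s = 18.0000
seg 2 [120.4°–181.4°] uniform, h=28: θ=136.2° here. β=15.8, B=61. 28·15.8/61 = 7.2525 → s = 25.2525

25.2525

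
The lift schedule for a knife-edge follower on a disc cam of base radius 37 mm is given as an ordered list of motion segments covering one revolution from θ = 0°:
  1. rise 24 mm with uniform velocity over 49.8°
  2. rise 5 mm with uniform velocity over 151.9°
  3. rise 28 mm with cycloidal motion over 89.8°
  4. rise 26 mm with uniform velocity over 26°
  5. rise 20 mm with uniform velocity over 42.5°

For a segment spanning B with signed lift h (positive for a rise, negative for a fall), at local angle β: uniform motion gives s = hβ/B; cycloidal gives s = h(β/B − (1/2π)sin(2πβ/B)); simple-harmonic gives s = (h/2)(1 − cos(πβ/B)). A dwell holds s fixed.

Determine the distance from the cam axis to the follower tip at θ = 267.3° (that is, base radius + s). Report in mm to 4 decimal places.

seg 1 [0°–49.8°] uniform, h=24: full span → s += 24 → s = 24.0000
seg 2 [49.8°–201.7°] uniform, h=5: full span → s += 5 → s = 29.0000
seg 3 [201.7°–291.5°] cycloidal, h=28: θ=267.3° here. β=65.6, B=89.8. 28·(0.7305 − sin(2π·0.7305)/(2π)) = 24.8773 → s = 53.8773
radial distance = base radius + s = 37 + 53.8773 = 90.8773

90.8773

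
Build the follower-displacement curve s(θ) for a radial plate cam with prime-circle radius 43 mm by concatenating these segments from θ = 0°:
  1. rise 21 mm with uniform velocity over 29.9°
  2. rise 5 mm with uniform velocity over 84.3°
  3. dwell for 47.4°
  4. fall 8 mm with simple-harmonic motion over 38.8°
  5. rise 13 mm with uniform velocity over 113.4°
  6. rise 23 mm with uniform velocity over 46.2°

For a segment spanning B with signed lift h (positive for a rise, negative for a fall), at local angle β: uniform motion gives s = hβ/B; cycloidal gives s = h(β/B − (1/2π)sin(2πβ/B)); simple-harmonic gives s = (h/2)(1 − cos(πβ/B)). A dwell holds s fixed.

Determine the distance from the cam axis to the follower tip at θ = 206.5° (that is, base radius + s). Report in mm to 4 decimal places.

seg 1 [0°–29.9°] uniform, h=21: full span → s += 21 → s = 21.0000
seg 2 [29.9°–114.2°] uniform, h=5: full span → s += 5 → s = 26.0000
seg 3 [114.2°–161.6°] dwell: s stays 26.0000
seg 4 [161.6°–200.4°] simple-harmonic, h=-8: full span → s += -8 → s = 18.0000
seg 5 [200.4°–313.8°] uniform, h=13: θ=206.5° here. β=6.1, B=113.4. 13·6.1/113.4 = 0.6993 → s = 18.6993
radial distance = base radius + s = 43 + 18.6993 = 61.6993

61.6993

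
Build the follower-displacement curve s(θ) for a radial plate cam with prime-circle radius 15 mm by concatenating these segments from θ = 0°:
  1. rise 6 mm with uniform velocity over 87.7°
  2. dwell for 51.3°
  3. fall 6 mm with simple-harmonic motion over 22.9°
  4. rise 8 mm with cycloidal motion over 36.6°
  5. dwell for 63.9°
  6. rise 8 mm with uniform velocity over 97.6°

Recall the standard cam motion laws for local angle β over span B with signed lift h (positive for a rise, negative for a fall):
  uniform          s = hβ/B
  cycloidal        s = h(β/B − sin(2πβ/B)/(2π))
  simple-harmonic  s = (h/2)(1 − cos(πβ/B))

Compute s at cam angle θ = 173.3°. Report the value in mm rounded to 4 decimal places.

seg 1 [0°–87.7°] uniform, h=6: full span → s += 6 → s = 6.0000
seg 2 [87.7°–139°] dwell: s stays 6.0000
seg 3 [139°–161.9°] simple-harmonic, h=-6: full span → s += -6 → s = 0.0000
seg 4 [161.9°–198.5°] cycloidal, h=8: θ=173.3° here. β=11.4, B=36.6. 8·(0.3115 − sin(2π·0.3115)/(2π)) = 1.3124 → s = 1.3124

1.3124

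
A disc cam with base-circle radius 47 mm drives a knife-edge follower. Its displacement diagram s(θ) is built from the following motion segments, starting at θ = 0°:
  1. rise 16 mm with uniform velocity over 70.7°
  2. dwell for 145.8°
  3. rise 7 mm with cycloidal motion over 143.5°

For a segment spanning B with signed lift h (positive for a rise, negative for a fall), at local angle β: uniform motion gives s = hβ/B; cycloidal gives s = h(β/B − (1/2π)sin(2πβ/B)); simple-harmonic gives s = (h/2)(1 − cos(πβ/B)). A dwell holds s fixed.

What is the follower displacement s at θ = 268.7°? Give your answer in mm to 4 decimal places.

seg 1 [0°–70.7°] uniform, h=16: full span → s += 16 → s = 16.0000
seg 2 [70.7°–216.5°] dwell: s stays 16.0000
seg 3 [216.5°–360°] cycloidal, h=7: θ=268.7° here. β=52.2, B=143.5. 7·(0.3638 − sin(2π·0.3638)/(2π)) = 1.7050 → s = 17.7050

17.7050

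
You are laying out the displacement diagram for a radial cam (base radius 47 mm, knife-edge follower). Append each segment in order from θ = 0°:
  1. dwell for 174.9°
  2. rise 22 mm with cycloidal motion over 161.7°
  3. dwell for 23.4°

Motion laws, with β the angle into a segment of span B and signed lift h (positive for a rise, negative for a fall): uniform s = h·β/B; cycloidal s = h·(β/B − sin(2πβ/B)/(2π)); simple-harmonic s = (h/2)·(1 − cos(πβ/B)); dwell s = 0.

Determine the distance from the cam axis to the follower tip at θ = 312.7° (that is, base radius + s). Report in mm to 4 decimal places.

seg 1 [0°–174.9°] dwell: s stays 0.0000
seg 2 [174.9°–336.6°] cycloidal, h=22: θ=312.7° here. β=137.8, B=161.7. 22·(0.8522 − sin(2π·0.8522)/(2π)) = 21.5523 → s = 21.5523
radial distance = base radius + s = 47 + 21.5523 = 68.5523

68.5523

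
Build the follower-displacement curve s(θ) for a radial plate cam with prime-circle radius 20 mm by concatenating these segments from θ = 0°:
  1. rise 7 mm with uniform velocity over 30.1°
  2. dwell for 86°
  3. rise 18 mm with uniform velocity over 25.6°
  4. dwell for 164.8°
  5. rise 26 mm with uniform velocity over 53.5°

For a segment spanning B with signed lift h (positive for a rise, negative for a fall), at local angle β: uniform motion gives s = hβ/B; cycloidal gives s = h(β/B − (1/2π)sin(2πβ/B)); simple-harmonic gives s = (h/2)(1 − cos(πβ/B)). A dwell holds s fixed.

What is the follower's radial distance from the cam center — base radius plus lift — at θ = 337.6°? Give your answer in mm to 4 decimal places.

seg 1 [0°–30.1°] uniform, h=7: full span → s += 7 → s = 7.0000
seg 2 [30.1°–116.1°] dwell: s stays 7.0000
seg 3 [116.1°–141.7°] uniform, h=18: full span → s += 18 → s = 25.0000
seg 4 [141.7°–306.5°] dwell: s stays 25.0000
seg 5 [306.5°–360°] uniform, h=26: θ=337.6° here. β=31.1, B=53.5. 26·31.1/53.5 = 15.1140 → s = 40.1140
radial distance = base radius + s = 20 + 40.1140 = 60.1140

60.1140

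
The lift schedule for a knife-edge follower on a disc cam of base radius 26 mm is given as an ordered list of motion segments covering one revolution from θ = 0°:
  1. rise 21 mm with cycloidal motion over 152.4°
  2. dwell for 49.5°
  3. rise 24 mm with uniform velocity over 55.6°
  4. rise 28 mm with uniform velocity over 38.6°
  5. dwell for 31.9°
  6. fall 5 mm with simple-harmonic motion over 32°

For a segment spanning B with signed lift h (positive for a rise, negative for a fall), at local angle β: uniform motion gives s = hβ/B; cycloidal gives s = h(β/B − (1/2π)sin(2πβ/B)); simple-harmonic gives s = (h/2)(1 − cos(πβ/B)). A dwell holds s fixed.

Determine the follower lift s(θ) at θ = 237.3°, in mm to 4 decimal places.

seg 1 [0°–152.4°] cycloidal, h=21: full span → s += 21 → s = 21.0000
seg 2 [152.4°–201.9°] dwell: s stays 21.0000
seg 3 [201.9°–257.5°] uniform, h=24: θ=237.3° here. β=35.4, B=55.6. 24·35.4/55.6 = 15.2806 → s = 36.2806

36.2806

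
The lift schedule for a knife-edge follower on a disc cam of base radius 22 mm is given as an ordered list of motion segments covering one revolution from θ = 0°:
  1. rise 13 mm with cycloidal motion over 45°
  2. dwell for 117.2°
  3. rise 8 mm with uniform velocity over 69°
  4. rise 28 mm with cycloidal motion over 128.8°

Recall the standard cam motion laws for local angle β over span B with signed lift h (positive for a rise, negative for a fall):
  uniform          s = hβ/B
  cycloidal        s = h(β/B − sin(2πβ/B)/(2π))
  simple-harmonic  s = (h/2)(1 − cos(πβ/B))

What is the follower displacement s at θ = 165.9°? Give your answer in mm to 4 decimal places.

seg 1 [0°–45°] cycloidal, h=13: full span → s += 13 → s = 13.0000
seg 2 [45°–162.2°] dwell: s stays 13.0000
seg 3 [162.2°–231.2°] uniform, h=8: θ=165.9° here. β=3.7, B=69. 8·3.7/69 = 0.4290 → s = 13.4290

13.4290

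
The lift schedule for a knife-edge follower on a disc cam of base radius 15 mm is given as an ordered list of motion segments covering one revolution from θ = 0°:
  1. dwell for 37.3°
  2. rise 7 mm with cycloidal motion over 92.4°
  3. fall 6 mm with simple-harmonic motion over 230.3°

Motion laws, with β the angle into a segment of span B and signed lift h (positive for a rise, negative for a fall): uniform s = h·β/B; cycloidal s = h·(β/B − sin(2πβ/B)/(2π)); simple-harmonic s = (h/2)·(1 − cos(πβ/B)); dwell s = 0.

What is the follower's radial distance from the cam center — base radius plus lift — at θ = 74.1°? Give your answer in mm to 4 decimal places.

seg 1 [0°–37.3°] dwell: s stays 0.0000
seg 2 [37.3°–129.7°] cycloidal, h=7: θ=74.1° here. β=36.8, B=92.4. 7·(0.3983 − sin(2π·0.3983)/(2π)) = 2.1233 → s = 2.1233
radial distance = base radius + s = 15 + 2.1233 = 17.1233

17.1233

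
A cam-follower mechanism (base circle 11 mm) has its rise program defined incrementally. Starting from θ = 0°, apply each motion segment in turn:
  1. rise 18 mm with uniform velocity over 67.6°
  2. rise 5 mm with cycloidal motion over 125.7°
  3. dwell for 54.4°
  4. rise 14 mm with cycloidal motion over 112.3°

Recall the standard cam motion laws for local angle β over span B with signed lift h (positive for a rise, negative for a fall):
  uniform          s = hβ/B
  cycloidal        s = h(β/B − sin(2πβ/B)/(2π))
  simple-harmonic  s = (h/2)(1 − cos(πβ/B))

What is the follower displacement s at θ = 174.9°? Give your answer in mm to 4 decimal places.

seg 1 [0°–67.6°] uniform, h=18: full span → s += 18 → s = 18.0000
seg 2 [67.6°–193.3°] cycloidal, h=5: θ=174.9° here. β=107.3, B=125.7. 5·(0.8536 − sin(2π·0.8536)/(2π)) = 4.9011 → s = 22.9011

22.9011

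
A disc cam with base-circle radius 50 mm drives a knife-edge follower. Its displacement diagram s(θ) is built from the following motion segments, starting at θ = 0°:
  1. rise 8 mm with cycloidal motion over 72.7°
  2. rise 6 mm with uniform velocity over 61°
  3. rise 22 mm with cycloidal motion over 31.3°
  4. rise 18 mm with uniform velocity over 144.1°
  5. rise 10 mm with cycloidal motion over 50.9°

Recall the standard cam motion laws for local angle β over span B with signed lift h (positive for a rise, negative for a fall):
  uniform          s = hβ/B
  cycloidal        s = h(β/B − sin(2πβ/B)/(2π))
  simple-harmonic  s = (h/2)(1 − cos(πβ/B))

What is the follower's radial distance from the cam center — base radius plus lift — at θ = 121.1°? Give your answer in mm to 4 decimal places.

seg 1 [0°–72.7°] cycloidal, h=8: full span → s += 8 → s = 8.0000
seg 2 [72.7°–133.7°] uniform, h=6: θ=121.1° here. β=48.4, B=61. 6·48.4/61 = 4.7607 → s = 12.7607
radial distance = base radius + s = 50 + 12.7607 = 62.7607

62.7607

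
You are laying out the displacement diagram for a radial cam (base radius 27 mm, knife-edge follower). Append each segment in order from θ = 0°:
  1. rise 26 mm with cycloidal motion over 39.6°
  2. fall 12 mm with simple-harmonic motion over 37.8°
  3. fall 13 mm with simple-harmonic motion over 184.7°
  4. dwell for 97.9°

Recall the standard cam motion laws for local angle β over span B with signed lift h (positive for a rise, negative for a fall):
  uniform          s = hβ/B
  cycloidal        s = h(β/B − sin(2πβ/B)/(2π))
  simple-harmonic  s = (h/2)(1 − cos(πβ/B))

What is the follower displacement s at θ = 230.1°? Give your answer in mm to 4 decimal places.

seg 1 [0°–39.6°] cycloidal, h=26: full span → s += 26 → s = 26.0000
seg 2 [39.6°–77.4°] simple-harmonic, h=-12: full span → s += -12 → s = 14.0000
seg 3 [77.4°–262.1°] simple-harmonic, h=-13: θ=230.1° here. β=152.7, B=184.7. -13/2·(1 − cos(π·0.8267)) = -12.0607 → s = 1.9393

1.9393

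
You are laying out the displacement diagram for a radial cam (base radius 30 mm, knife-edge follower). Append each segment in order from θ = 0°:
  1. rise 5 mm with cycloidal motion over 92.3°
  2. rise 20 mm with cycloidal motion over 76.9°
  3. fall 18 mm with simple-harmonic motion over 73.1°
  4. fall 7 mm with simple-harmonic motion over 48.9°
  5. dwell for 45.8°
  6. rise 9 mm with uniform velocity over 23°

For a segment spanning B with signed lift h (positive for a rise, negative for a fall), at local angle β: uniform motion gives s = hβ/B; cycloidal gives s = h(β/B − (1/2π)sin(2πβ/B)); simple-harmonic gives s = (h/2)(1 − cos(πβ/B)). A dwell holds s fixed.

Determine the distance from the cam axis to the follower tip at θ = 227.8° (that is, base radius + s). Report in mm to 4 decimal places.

seg 1 [0°–92.3°] cycloidal, h=5: full span → s += 5 → s = 5.0000
seg 2 [92.3°–169.2°] cycloidal, h=20: full span → s += 20 → s = 25.0000
seg 3 [169.2°–242.3°] simple-harmonic, h=-18: θ=227.8° here. β=58.6, B=73.1. -18/2·(1 − cos(π·0.8016)) = -16.3083 → s = 8.6917
radial distance = base radius + s = 30 + 8.6917 = 38.6917

38.6917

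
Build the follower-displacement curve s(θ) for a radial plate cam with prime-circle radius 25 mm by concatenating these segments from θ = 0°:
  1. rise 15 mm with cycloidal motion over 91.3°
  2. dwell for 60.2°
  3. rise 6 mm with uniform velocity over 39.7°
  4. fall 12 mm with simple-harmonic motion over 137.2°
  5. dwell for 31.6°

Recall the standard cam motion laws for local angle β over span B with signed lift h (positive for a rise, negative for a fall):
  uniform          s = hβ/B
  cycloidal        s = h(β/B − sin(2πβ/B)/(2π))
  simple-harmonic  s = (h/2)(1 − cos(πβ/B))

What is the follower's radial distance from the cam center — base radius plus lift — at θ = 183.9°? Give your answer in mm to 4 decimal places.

seg 1 [0°–91.3°] cycloidal, h=15: full span → s += 15 → s = 15.0000
seg 2 [91.3°–151.5°] dwell: s stays 15.0000
seg 3 [151.5°–191.2°] uniform, h=6: θ=183.9° here. β=32.4, B=39.7. 6·32.4/39.7 = 4.8967 → s = 19.8967
radial distance = base radius + s = 25 + 19.8967 = 44.8967

44.8967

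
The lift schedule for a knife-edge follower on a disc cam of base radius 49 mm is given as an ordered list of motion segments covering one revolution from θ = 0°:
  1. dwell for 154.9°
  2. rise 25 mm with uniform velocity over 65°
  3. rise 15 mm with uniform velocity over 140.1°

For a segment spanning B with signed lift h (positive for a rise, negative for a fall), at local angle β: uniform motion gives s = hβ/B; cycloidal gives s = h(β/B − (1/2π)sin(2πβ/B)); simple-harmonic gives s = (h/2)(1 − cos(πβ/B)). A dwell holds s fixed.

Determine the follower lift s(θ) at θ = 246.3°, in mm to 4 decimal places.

seg 1 [0°–154.9°] dwell: s stays 0.0000
seg 2 [154.9°–219.9°] uniform, h=25: full span → s += 25 → s = 25.0000
seg 3 [219.9°–360°] uniform, h=15: θ=246.3° here. β=26.4, B=140.1. 15·26.4/140.1 = 2.8266 → s = 27.8266

27.8266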